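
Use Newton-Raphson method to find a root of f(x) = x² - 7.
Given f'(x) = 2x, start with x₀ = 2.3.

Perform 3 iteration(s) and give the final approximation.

f(x) = x² - 7
f'(x) = 2x
x₀ = 2.3

Newton-Raphson formula: x_{n+1} = x_n - f(x_n)/f'(x_n)

Iteration 1:
  f(2.300000) = -1.710000
  f'(2.300000) = 4.600000
  x_1 = 2.300000 - (-1.710000)/4.600000 = 2.671739
Iteration 2:
  f(2.671739) = 0.138190
  f'(2.671739) = 5.343478
  x_2 = 2.671739 - 0.138190/5.343478 = 2.645878
Iteration 3:
  f(2.645878) = 0.000669
  f'(2.645878) = 5.291755
  x_3 = 2.645878 - 0.000669/5.291755 = 2.645751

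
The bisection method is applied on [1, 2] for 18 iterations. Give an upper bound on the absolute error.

Bisection error bound: |error| ≤ (b-a)/2^n
|error| ≤ (2 - 1)/2^18 = 1/2^18
|error| ≤ 0.0000038147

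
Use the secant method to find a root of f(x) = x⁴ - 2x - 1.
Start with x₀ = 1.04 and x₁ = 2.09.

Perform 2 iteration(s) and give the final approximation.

f(x) = x⁴ - 2x - 1
x₀ = 1.04, x₁ = 2.09

Secant formula: x_{n+1} = x_n - f(x_n)(x_n - x_{n-1})/(f(x_n) - f(x_{n-1}))

Iteration 1:
  f(1.040000) = -1.910141
  f(2.090000) = 13.900298
  x_2 = 2.090000 - 13.900298×(2.090000 - 1.040000)/(13.900298 - (-1.910141))
       = 1.166856
Iteration 2:
  f(2.090000) = 13.900298
  f(1.166856) = -1.479886
  x_3 = 1.166856 - (-1.479886)×(1.166856 - 2.090000)/(-1.479886 - 13.900298)
       = 1.255681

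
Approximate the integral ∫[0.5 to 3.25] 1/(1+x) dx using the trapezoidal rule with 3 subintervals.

f(x) = 1/(1+x)
a = 0.5, b = 3.25, n = 3
h = (b - a)/n = 0.916667

Trapezoidal rule: (h/2)[f(x₀) + 2f(x₁) + 2f(x₂) + ... + f(xₙ)]

x_0 = 0.5000, f(x_0) = 0.666667, coefficient = 1
x_1 = 1.4167, f(x_1) = 0.413793, coefficient = 2
x_2 = 2.3333, f(x_2) = 0.300000, coefficient = 2
x_3 = 3.2500, f(x_3) = 0.235294, coefficient = 1

I ≈ (0.916667/2) × 2.329547 = 1.067709
Exact value: 1.041454
Error: 0.026255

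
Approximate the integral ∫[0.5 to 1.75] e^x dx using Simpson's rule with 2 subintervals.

f(x) = e^x
a = 0.5, b = 1.75, n = 2
h = (b - a)/n = 0.625000

Simpson's rule: (h/3)[f(x₀) + 4f(x₁) + 2f(x₂) + ... + f(xₙ)]

x_0 = 0.5000, f(x_0) = 1.648721, coefficient = 1
x_1 = 1.1250, f(x_1) = 3.080217, coefficient = 4
x_2 = 1.7500, f(x_2) = 5.754603, coefficient = 1

I ≈ (0.625000/3) × 19.724191 = 4.109207
Exact value: 4.105881
Error: 0.003325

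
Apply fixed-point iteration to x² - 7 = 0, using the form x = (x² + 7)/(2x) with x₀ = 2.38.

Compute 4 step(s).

Equation: x² - 7 = 0
Fixed-point form: x = (x² + 7)/(2x)
x₀ = 2.38

x_1 = g(2.380000) = 2.660588
x_2 = g(2.660588) = 2.645793
x_3 = g(2.645793) = 2.645751
x_4 = g(2.645751) = 2.645751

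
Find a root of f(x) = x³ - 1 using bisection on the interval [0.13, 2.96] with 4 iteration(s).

f(x) = x³ - 1
Initial interval: [0.13, 2.96]

Iteration 1:
  c_1 = (0.130000 + 2.960000)/2 = 1.545000
  f(c_1) = f(1.545000) = 2.687954
  f(a) × f(c) < 0, new interval: [0.130000, 1.545000]
Iteration 2:
  c_2 = (0.130000 + 1.545000)/2 = 0.837500
  f(c_2) = f(0.837500) = -0.412572
  f(a) × f(c) ≥ 0, new interval: [0.837500, 1.545000]
Iteration 3:
  c_3 = (0.837500 + 1.545000)/2 = 1.191250
  f(c_3) = f(1.191250) = 0.690475
  f(a) × f(c) < 0, new interval: [0.837500, 1.191250]
Iteration 4:
  c_4 = (0.837500 + 1.191250)/2 = 1.014375
  f(c_4) = f(1.014375) = 0.043748
  f(a) × f(c) < 0, new interval: [0.837500, 1.014375]

After 4 iteration(s), the approximation is c_4 = 1.014375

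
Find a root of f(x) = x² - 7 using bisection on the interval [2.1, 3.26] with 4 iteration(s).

f(x) = x² - 7
Initial interval: [2.1, 3.26]

Iteration 1:
  c_1 = (2.100000 + 3.260000)/2 = 2.680000
  f(c_1) = f(2.680000) = 0.182400
  f(a) × f(c) < 0, new interval: [2.100000, 2.680000]
Iteration 2:
  c_2 = (2.100000 + 2.680000)/2 = 2.390000
  f(c_2) = f(2.390000) = -1.287900
  f(a) × f(c) ≥ 0, new interval: [2.390000, 2.680000]
Iteration 3:
  c_3 = (2.390000 + 2.680000)/2 = 2.535000
  f(c_3) = f(2.535000) = -0.573775
  f(a) × f(c) ≥ 0, new interval: [2.535000, 2.680000]
Iteration 4:
  c_4 = (2.535000 + 2.680000)/2 = 2.607500
  f(c_4) = f(2.607500) = -0.200944
  f(a) × f(c) ≥ 0, new interval: [2.607500, 2.680000]

After 4 iteration(s), the approximation is c_4 = 2.607500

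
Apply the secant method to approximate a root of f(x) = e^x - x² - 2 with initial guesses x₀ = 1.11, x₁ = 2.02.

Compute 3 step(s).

f(x) = e^x - x² - 2
x₀ = 1.11, x₁ = 2.02

Secant formula: x_{n+1} = x_n - f(x_n)(x_n - x_{n-1})/(f(x_n) - f(x_{n-1}))

Iteration 1:
  f(1.110000) = -0.197742
  f(2.020000) = 1.457925
  x_2 = 2.020000 - 1.457925×(2.020000 - 1.110000)/(1.457925 - (-0.197742))
       = 1.218684
Iteration 2:
  f(2.020000) = 1.457925
  f(1.218684) = -0.102457
  x_3 = 1.218684 - (-0.102457)×(1.218684 - 2.020000)/(-0.102457 - 1.457925)
       = 1.271300
Iteration 3:
  f(1.218684) = -0.102457
  f(1.271300) = -0.050719
  x_4 = 1.271300 - (-0.050719)×(1.271300 - 1.218684)/(-0.050719 - (-0.102457))
       = 1.322879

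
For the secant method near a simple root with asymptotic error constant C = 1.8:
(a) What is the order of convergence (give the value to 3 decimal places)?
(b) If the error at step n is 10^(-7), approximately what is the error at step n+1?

(a) Secant method has superlinear convergence with order φ = (1+√5)/2 ≈ 1.618.
    This means |e_{n+1}| ≈ C|e_n|^1.618.

(b) With |e_n| = 10^(-7) and C = 1.8:
    |e_{n+1}| ≈ 1.8 × (10^(-7))^1.618 = 1.8 × 10^(-11.33)

(a) ≈ 1.618 (golden ratio); (b) |e_{n+1}| ≈ 8.492e-12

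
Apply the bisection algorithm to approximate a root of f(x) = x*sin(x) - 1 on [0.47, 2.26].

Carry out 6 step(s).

f(x) = x*sin(x) - 1
Initial interval: [0.47, 2.26]

Iteration 1:
  c_1 = (0.470000 + 2.260000)/2 = 1.365000
  f(c_1) = f(1.365000) = 0.336197
  f(a) × f(c) < 0, new interval: [0.470000, 1.365000]
Iteration 2:
  c_2 = (0.470000 + 1.365000)/2 = 0.917500
  f(c_2) = f(0.917500) = -0.271427
  f(a) × f(c) ≥ 0, new interval: [0.917500, 1.365000]
Iteration 3:
  c_3 = (0.917500 + 1.365000)/2 = 1.141250
  f(c_3) = f(1.141250) = 0.037573
  f(a) × f(c) < 0, new interval: [0.917500, 1.141250]
Iteration 4:
  c_4 = (0.917500 + 1.141250)/2 = 1.029375
  f(c_4) = f(1.029375) = -0.117849
  f(a) × f(c) ≥ 0, new interval: [1.029375, 1.141250]
Iteration 5:
  c_5 = (1.029375 + 1.141250)/2 = 1.085312
  f(c_5) = f(1.085312) = -0.040096
  f(a) × f(c) ≥ 0, new interval: [1.085312, 1.141250]
Iteration 6:
  c_6 = (1.085312 + 1.141250)/2 = 1.113281
  f(c_6) = f(1.113281) = -0.001216
  f(a) × f(c) ≥ 0, new interval: [1.113281, 1.141250]

After 6 iteration(s), the approximation is c_6 = 1.113281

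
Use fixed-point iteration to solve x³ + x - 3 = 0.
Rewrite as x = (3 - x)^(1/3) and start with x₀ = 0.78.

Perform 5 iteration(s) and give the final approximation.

Equation: x³ + x - 3 = 0
Fixed-point form: x = (3 - x)^(1/3)
x₀ = 0.78

x_1 = g(0.780000) = 1.304521
x_2 = g(1.304521) = 1.192424
x_3 = g(1.192424) = 1.218145
x_4 = g(1.218145) = 1.212339
x_5 = g(1.212339) = 1.213654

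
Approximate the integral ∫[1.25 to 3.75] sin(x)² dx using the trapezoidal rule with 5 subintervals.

f(x) = sin(x)²
a = 1.25, b = 3.75, n = 5
h = (b - a)/n = 0.500000

Trapezoidal rule: (h/2)[f(x₀) + 2f(x₁) + 2f(x₂) + ... + f(xₙ)]

x_0 = 1.2500, f(x_0) = 0.900572, coefficient = 1
x_1 = 1.7500, f(x_1) = 0.968228, coefficient = 2
x_2 = 2.2500, f(x_2) = 0.605398, coefficient = 2
x_3 = 2.7500, f(x_3) = 0.145665, coefficient = 2
x_4 = 3.2500, f(x_4) = 0.011706, coefficient = 2
x_5 = 3.7500, f(x_5) = 0.326682, coefficient = 1

I ≈ (0.500000/2) × 4.689249 = 1.172312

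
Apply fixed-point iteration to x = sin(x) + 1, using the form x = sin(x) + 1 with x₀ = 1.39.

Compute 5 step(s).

Equation: x = sin(x) + 1
Fixed-point form: x = sin(x) + 1
x₀ = 1.39

x_1 = g(1.390000) = 1.983701
x_2 = g(1.983701) = 1.915959
x_3 = g(1.915959) = 1.941020
x_4 = g(1.941020) = 1.932246
x_5 = g(1.932246) = 1.935385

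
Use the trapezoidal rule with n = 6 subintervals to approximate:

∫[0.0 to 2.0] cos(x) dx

f(x) = cos(x)
a = 0.0, b = 2.0, n = 6
h = (b - a)/n = 0.333333

Trapezoidal rule: (h/2)[f(x₀) + 2f(x₁) + 2f(x₂) + ... + f(xₙ)]

x_0 = 0.0000, f(x_0) = 1.000000, coefficient = 1
x_1 = 0.3333, f(x_1) = 0.944957, coefficient = 2
x_2 = 0.6667, f(x_2) = 0.785887, coefficient = 2
x_3 = 1.0000, f(x_3) = 0.540302, coefficient = 2
x_4 = 1.3333, f(x_4) = 0.235238, coefficient = 2
x_5 = 1.6667, f(x_5) = -0.095724, coefficient = 2
x_6 = 2.0000, f(x_6) = -0.416147, coefficient = 1

I ≈ (0.333333/2) × 5.405174 = 0.900862
Exact value: 0.909297
Error: 0.008435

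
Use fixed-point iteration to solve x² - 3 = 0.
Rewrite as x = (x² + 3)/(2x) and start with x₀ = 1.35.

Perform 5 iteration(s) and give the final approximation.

Equation: x² - 3 = 0
Fixed-point form: x = (x² + 3)/(2x)
x₀ = 1.35

x_1 = g(1.350000) = 1.786111
x_2 = g(1.786111) = 1.732869
x_3 = g(1.732869) = 1.732051
x_4 = g(1.732051) = 1.732051
x_5 = g(1.732051) = 1.732051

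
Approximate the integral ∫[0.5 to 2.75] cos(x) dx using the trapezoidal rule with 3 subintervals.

f(x) = cos(x)
a = 0.5, b = 2.75, n = 3
h = (b - a)/n = 0.750000

Trapezoidal rule: (h/2)[f(x₀) + 2f(x₁) + 2f(x₂) + ... + f(xₙ)]

x_0 = 0.5000, f(x_0) = 0.877583, coefficient = 1
x_1 = 1.2500, f(x_1) = 0.315322, coefficient = 2
x_2 = 2.0000, f(x_2) = -0.416147, coefficient = 2
x_3 = 2.7500, f(x_3) = -0.924302, coefficient = 1

I ≈ (0.750000/2) × -0.248369 = -0.093138
Exact value: -0.097765
Error: 0.004626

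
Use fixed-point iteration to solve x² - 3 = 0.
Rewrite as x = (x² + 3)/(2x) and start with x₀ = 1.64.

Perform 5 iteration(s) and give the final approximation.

Equation: x² - 3 = 0
Fixed-point form: x = (x² + 3)/(2x)
x₀ = 1.64

x_1 = g(1.640000) = 1.734634
x_2 = g(1.734634) = 1.732053
x_3 = g(1.732053) = 1.732051
x_4 = g(1.732051) = 1.732051
x_5 = g(1.732051) = 1.732051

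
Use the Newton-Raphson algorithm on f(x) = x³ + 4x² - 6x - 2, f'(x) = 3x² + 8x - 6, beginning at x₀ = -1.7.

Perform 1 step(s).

f(x) = x³ + 4x² - 6x - 2
f'(x) = 3x² + 8x - 6
x₀ = -1.7

Newton-Raphson formula: x_{n+1} = x_n - f(x_n)/f'(x_n)

Iteration 1:
  f(-1.700000) = 14.847000
  f'(-1.700000) = -10.930000
  x_1 = -1.700000 - 14.847000/(-10.930000) = -0.341629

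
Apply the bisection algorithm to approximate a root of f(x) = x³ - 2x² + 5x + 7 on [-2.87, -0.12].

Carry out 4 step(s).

f(x) = x³ - 2x² + 5x + 7
Initial interval: [-2.87, -0.12]

Iteration 1:
  c_1 = (-2.870000 + (-0.120000))/2 = -1.495000
  f(c_1) = f(-1.495000) = -8.286412
  f(a) × f(c) ≥ 0, new interval: [-1.495000, -0.120000]
Iteration 2:
  c_2 = (-1.495000 + (-0.120000))/2 = -0.807500
  f(c_2) = f(-0.807500) = 1.131852
  f(a) × f(c) < 0, new interval: [-1.495000, -0.807500]
Iteration 3:
  c_3 = (-1.495000 + (-0.807500))/2 = -1.151250
  f(c_3) = f(-1.151250) = -2.932843
  f(a) × f(c) ≥ 0, new interval: [-1.151250, -0.807500]
Iteration 4:
  c_4 = (-1.151250 + (-0.807500))/2 = -0.979375
  f(c_4) = f(-0.979375) = -0.754618
  f(a) × f(c) ≥ 0, new interval: [-0.979375, -0.807500]

After 4 iteration(s), the approximation is c_4 = -0.979375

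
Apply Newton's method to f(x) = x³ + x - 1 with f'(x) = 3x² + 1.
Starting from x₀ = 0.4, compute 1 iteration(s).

f(x) = x³ + x - 1
f'(x) = 3x² + 1
x₀ = 0.4

Newton-Raphson formula: x_{n+1} = x_n - f(x_n)/f'(x_n)

Iteration 1:
  f(0.400000) = -0.536000
  f'(0.400000) = 1.480000
  x_1 = 0.400000 - (-0.536000)/1.480000 = 0.762162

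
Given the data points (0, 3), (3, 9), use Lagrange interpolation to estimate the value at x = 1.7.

Lagrange interpolation formula:
P(x) = Σ yᵢ × Lᵢ(x)
where Lᵢ(x) = Π_{j≠i} (x - xⱼ)/(xᵢ - xⱼ)

L_0(1.7) = (1.7 - 3)/(0 - 3) = 0.433333
L_1(1.7) = (1.7 - 0)/(3 - 0) = 0.566667

P(1.7) = 3×L_0(1.7) + 9×L_1(1.7)
P(1.7) = 6.400000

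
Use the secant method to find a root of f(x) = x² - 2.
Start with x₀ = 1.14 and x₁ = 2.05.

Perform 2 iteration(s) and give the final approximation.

f(x) = x² - 2
x₀ = 1.14, x₁ = 2.05

Secant formula: x_{n+1} = x_n - f(x_n)(x_n - x_{n-1})/(f(x_n) - f(x_{n-1}))

Iteration 1:
  f(1.140000) = -0.700400
  f(2.050000) = 2.202500
  x_2 = 2.050000 - 2.202500×(2.050000 - 1.140000)/(2.202500 - (-0.700400))
       = 1.359561
Iteration 2:
  f(2.050000) = 2.202500
  f(1.359561) = -0.151594
  x_3 = 1.359561 - (-0.151594)×(1.359561 - 2.050000)/(-0.151594 - 2.202500)
       = 1.404022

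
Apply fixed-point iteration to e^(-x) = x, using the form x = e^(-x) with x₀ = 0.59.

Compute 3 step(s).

Equation: e^(-x) = x
Fixed-point form: x = e^(-x)
x₀ = 0.59

x_1 = g(0.590000) = 0.554327
x_2 = g(0.554327) = 0.574459
x_3 = g(0.574459) = 0.563010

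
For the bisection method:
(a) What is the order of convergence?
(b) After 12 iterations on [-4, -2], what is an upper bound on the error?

(a) Bisection has linear (order 1) convergence; the error is halved each step.

(b) Error bound = (b-a)/2^n = (-2 - (-4))/2^{12}
    = 2/2^{12}

(a) 1 (linear); (b) error ≤ 4.88e-04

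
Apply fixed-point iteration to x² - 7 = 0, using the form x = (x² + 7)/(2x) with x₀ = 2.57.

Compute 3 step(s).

Equation: x² - 7 = 0
Fixed-point form: x = (x² + 7)/(2x)
x₀ = 2.57

x_1 = g(2.570000) = 2.646868
x_2 = g(2.646868) = 2.645752
x_3 = g(2.645752) = 2.645751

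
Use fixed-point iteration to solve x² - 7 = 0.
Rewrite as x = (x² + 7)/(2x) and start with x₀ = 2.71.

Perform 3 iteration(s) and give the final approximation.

Equation: x² - 7 = 0
Fixed-point form: x = (x² + 7)/(2x)
x₀ = 2.71

x_1 = g(2.710000) = 2.646513
x_2 = g(2.646513) = 2.645751
x_3 = g(2.645751) = 2.645751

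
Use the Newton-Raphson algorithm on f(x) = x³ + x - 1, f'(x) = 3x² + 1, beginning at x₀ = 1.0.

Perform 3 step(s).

f(x) = x³ + x - 1
f'(x) = 3x² + 1
x₀ = 1.0

Newton-Raphson formula: x_{n+1} = x_n - f(x_n)/f'(x_n)

Iteration 1:
  f(1.000000) = 1.000000
  f'(1.000000) = 4.000000
  x_1 = 1.000000 - 1.000000/4.000000 = 0.750000
Iteration 2:
  f(0.750000) = 0.171875
  f'(0.750000) = 2.687500
  x_2 = 0.750000 - 0.171875/2.687500 = 0.686047
Iteration 3:
  f(0.686047) = 0.008941
  f'(0.686047) = 2.411979
  x_3 = 0.686047 - 0.008941/2.411979 = 0.682340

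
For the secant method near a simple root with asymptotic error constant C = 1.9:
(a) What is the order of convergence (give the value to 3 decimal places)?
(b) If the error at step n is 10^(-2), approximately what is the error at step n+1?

(a) Secant method has superlinear convergence with order φ = (1+√5)/2 ≈ 1.618.
    This means |e_{n+1}| ≈ C|e_n|^1.618.

(b) With |e_n| = 10^(-2) and C = 1.9:
    |e_{n+1}| ≈ 1.9 × (10^(-2))^1.618 = 1.9 × 10^(-3.24)

(a) ≈ 1.618 (golden ratio); (b) |e_{n+1}| ≈ 1.103e-03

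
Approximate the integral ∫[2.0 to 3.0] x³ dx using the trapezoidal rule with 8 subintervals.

f(x) = x³
a = 2.0, b = 3.0, n = 8
h = (b - a)/n = 0.125000

Trapezoidal rule: (h/2)[f(x₀) + 2f(x₁) + 2f(x₂) + ... + f(xₙ)]

x_0 = 2.0000, f(x_0) = 8.000000, coefficient = 1
x_1 = 2.1250, f(x_1) = 9.595703, coefficient = 2
x_2 = 2.2500, f(x_2) = 11.390625, coefficient = 2
x_3 = 2.3750, f(x_3) = 13.396484, coefficient = 2
x_4 = 2.5000, f(x_4) = 15.625000, coefficient = 2
x_5 = 2.6250, f(x_5) = 18.087891, coefficient = 2
x_6 = 2.7500, f(x_6) = 20.796875, coefficient = 2
x_7 = 2.8750, f(x_7) = 23.763672, coefficient = 2
x_8 = 3.0000, f(x_8) = 27.000000, coefficient = 1

I ≈ (0.125000/2) × 260.312500 = 16.269531
Exact value: 16.250000
Error: 0.019531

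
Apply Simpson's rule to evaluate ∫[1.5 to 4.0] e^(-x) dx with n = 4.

f(x) = e^(-x)
a = 1.5, b = 4.0, n = 4
h = (b - a)/n = 0.625000

Simpson's rule: (h/3)[f(x₀) + 4f(x₁) + 2f(x₂) + ... + f(xₙ)]

x_0 = 1.5000, f(x_0) = 0.223130, coefficient = 1
x_1 = 2.1250, f(x_1) = 0.119433, coefficient = 4
x_2 = 2.7500, f(x_2) = 0.063928, coefficient = 2
x_3 = 3.3750, f(x_3) = 0.034218, coefficient = 4
x_4 = 4.0000, f(x_4) = 0.018316, coefficient = 1

I ≈ (0.625000/3) × 0.983906 = 0.204980
Exact value: 0.204815
Error: 0.000166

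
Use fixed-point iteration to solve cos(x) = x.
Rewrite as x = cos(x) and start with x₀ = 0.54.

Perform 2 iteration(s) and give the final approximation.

Equation: cos(x) = x
Fixed-point form: x = cos(x)
x₀ = 0.54

x_1 = g(0.540000) = 0.857709
x_2 = g(0.857709) = 0.654172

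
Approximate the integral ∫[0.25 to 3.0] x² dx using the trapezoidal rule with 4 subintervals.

f(x) = x²
a = 0.25, b = 3.0, n = 4
h = (b - a)/n = 0.687500

Trapezoidal rule: (h/2)[f(x₀) + 2f(x₁) + 2f(x₂) + ... + f(xₙ)]

x_0 = 0.2500, f(x_0) = 0.062500, coefficient = 1
x_1 = 0.9375, f(x_1) = 0.878906, coefficient = 2
x_2 = 1.6250, f(x_2) = 2.640625, coefficient = 2
x_3 = 2.3125, f(x_3) = 5.347656, coefficient = 2
x_4 = 3.0000, f(x_4) = 9.000000, coefficient = 1

I ≈ (0.687500/2) × 26.796875 = 9.211426
Exact value: 8.994792
Error: 0.216634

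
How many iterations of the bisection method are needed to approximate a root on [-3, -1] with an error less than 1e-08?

We need (b-a)/2^n ≤ 1e-08
(-1 - (-3))/2^n ≤ 1e-08
2/2^n ≤ 1e-08
2^n ≥ 200000000
n ≥ log₂(200000000) = 27.58
n ≥ 28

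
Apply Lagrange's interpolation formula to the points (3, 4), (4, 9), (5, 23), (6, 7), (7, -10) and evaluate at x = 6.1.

Lagrange interpolation formula:
P(x) = Σ yᵢ × Lᵢ(x)
where Lᵢ(x) = Π_{j≠i} (x - xⱼ)/(xᵢ - xⱼ)

L_0(6.1) = (6.1 - 4)/(3 - 4) × (6.1 - 5)/(3 - 5) × (6.1 - 6)/(3 - 6) × (6.1 - 7)/(3 - 7) = -0.008662
L_1(6.1) = (6.1 - 3)/(4 - 3) × (6.1 - 5)/(4 - 5) × (6.1 - 6)/(4 - 6) × (6.1 - 7)/(4 - 7) = 0.051150
L_2(6.1) = (6.1 - 3)/(5 - 3) × (6.1 - 4)/(5 - 4) × (6.1 - 6)/(5 - 6) × (6.1 - 7)/(5 - 7) = -0.146475
L_3(6.1) = (6.1 - 3)/(6 - 3) × (6.1 - 4)/(6 - 4) × (6.1 - 5)/(6 - 5) × (6.1 - 7)/(6 - 7) = 1.074150
L_4(6.1) = (6.1 - 3)/(7 - 3) × (6.1 - 4)/(7 - 4) × (6.1 - 5)/(7 - 5) × (6.1 - 6)/(7 - 6) = 0.029837

P(6.1) = 4×L_0(6.1) + 9×L_1(6.1) + 23×L_2(6.1) + 7×L_3(6.1) + (-10)×L_4(6.1)
P(6.1) = 4.277450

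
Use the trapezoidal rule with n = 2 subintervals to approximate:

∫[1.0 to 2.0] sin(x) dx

f(x) = sin(x)
a = 1.0, b = 2.0, n = 2
h = (b - a)/n = 0.500000

Trapezoidal rule: (h/2)[f(x₀) + 2f(x₁) + 2f(x₂) + ... + f(xₙ)]

x_0 = 1.0000, f(x_0) = 0.841471, coefficient = 1
x_1 = 1.5000, f(x_1) = 0.997495, coefficient = 2
x_2 = 2.0000, f(x_2) = 0.909297, coefficient = 1

I ≈ (0.500000/2) × 3.745758 = 0.936440
Exact value: 0.956449
Error: 0.020010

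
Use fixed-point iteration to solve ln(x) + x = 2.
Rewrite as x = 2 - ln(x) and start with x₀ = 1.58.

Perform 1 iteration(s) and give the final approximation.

Equation: ln(x) + x = 2
Fixed-point form: x = 2 - ln(x)
x₀ = 1.58

x_1 = g(1.580000) = 1.542575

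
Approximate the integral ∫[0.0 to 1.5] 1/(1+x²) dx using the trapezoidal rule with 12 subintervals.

f(x) = 1/(1+x²)
a = 0.0, b = 1.5, n = 12
h = (b - a)/n = 0.125000

Trapezoidal rule: (h/2)[f(x₀) + 2f(x₁) + 2f(x₂) + ... + f(xₙ)]

x_0 = 0.0000, f(x_0) = 1.000000, coefficient = 1
x_1 = 0.1250, f(x_1) = 0.984615, coefficient = 2
x_2 = 0.2500, f(x_2) = 0.941176, coefficient = 2
x_3 = 0.3750, f(x_3) = 0.876712, coefficient = 2
x_4 = 0.5000, f(x_4) = 0.800000, coefficient = 2
x_5 = 0.6250, f(x_5) = 0.719101, coefficient = 2
x_6 = 0.7500, f(x_6) = 0.640000, coefficient = 2
x_7 = 0.8750, f(x_7) = 0.566372, coefficient = 2
x_8 = 1.0000, f(x_8) = 0.500000, coefficient = 2
x_9 = 1.1250, f(x_9) = 0.441379, coefficient = 2
x_10 = 1.2500, f(x_10) = 0.390244, coefficient = 2
x_11 = 1.3750, f(x_11) = 0.345946, coefficient = 2
x_12 = 1.5000, f(x_12) = 0.307692, coefficient = 1

I ≈ (0.125000/2) × 15.718785 = 0.982424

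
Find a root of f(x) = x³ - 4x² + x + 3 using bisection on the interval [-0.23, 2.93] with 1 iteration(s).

f(x) = x³ - 4x² + x + 3
Initial interval: [-0.23, 2.93]

Iteration 1:
  c_1 = (-0.230000 + 2.930000)/2 = 1.350000
  f(c_1) = f(1.350000) = -0.479625
  f(a) × f(c) < 0, new interval: [-0.230000, 1.350000]

After 1 iteration(s), the approximation is c_1 = 1.350000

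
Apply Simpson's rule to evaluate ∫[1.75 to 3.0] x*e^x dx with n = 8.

f(x) = x*e^x
a = 1.75, b = 3.0, n = 8
h = (b - a)/n = 0.156250

Simpson's rule: (h/3)[f(x₀) + 4f(x₁) + 2f(x₂) + ... + f(xₙ)]

x_0 = 1.7500, f(x_0) = 10.070555, coefficient = 1
x_1 = 1.9062, f(x_1) = 12.824892, coefficient = 4
x_2 = 2.0625, f(x_2) = 16.222819, coefficient = 2
x_3 = 2.2188, f(x_3) = 20.403245, coefficient = 4
x_4 = 2.3750, f(x_4) = 25.533656, coefficient = 2
x_5 = 2.5312, f(x_5) = 31.815807, coefficient = 4
x_6 = 2.6875, f(x_6) = 39.492524, coefficient = 2
x_7 = 2.8438, f(x_7) = 48.855824, coefficient = 4
x_8 = 3.0000, f(x_8) = 60.256611, coefficient = 1

I ≈ (0.156250/3) × 688.424241 = 35.855429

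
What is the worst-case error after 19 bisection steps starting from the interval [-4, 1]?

Bisection error bound: |error| ≤ (b-a)/2^n
|error| ≤ (1 - (-4))/2^19 = 5/2^19
|error| ≤ 0.0000095367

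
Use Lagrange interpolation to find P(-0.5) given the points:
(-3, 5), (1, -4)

Lagrange interpolation formula:
P(x) = Σ yᵢ × Lᵢ(x)
where Lᵢ(x) = Π_{j≠i} (x - xⱼ)/(xᵢ - xⱼ)

L_0(-0.5) = (-0.5 - 1)/(-3 - 1) = 0.375000
L_1(-0.5) = (-0.5 - (-3))/(1 - (-3)) = 0.625000

P(-0.5) = 5×L_0(-0.5) + (-4)×L_1(-0.5)
P(-0.5) = -0.625000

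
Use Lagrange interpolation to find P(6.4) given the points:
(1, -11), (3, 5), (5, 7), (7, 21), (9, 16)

Lagrange interpolation formula:
P(x) = Σ yᵢ × Lᵢ(x)
where Lᵢ(x) = Π_{j≠i} (x - xⱼ)/(xᵢ - xⱼ)

L_0(6.4) = (6.4 - 3)/(1 - 3) × (6.4 - 5)/(1 - 5) × (6.4 - 7)/(1 - 7) × (6.4 - 9)/(1 - 9) = 0.019337
L_1(6.4) = (6.4 - 1)/(3 - 1) × (6.4 - 5)/(3 - 5) × (6.4 - 7)/(3 - 7) × (6.4 - 9)/(3 - 9) = -0.122850
L_2(6.4) = (6.4 - 1)/(5 - 1) × (6.4 - 3)/(5 - 3) × (6.4 - 7)/(5 - 7) × (6.4 - 9)/(5 - 9) = 0.447525
L_3(6.4) = (6.4 - 1)/(7 - 1) × (6.4 - 3)/(7 - 3) × (6.4 - 5)/(7 - 5) × (6.4 - 9)/(7 - 9) = 0.696150
L_4(6.4) = (6.4 - 1)/(9 - 1) × (6.4 - 3)/(9 - 3) × (6.4 - 5)/(9 - 5) × (6.4 - 7)/(9 - 7) = -0.040162

P(6.4) = (-11)×L_0(6.4) + 5×L_1(6.4) + 7×L_2(6.4) + 21×L_3(6.4) + 16×L_4(6.4)
P(6.4) = 16.282263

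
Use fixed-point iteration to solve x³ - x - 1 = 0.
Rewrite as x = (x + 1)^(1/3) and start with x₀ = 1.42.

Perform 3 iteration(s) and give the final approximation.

Equation: x³ - x - 1 = 0
Fixed-point form: x = (x + 1)^(1/3)
x₀ = 1.42

x_1 = g(1.420000) = 1.342575
x_2 = g(1.342575) = 1.328101
x_3 = g(1.328101) = 1.325360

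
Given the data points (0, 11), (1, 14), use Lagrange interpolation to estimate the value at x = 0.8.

Lagrange interpolation formula:
P(x) = Σ yᵢ × Lᵢ(x)
where Lᵢ(x) = Π_{j≠i} (x - xⱼ)/(xᵢ - xⱼ)

L_0(0.8) = (0.8 - 1)/(0 - 1) = 0.200000
L_1(0.8) = (0.8 - 0)/(1 - 0) = 0.800000

P(0.8) = 11×L_0(0.8) + 14×L_1(0.8)
P(0.8) = 13.400000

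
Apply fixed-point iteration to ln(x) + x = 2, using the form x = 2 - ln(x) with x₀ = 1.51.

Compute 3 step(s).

Equation: ln(x) + x = 2
Fixed-point form: x = 2 - ln(x)
x₀ = 1.51

x_1 = g(1.510000) = 1.587890
x_2 = g(1.587890) = 1.537594
x_3 = g(1.537594) = 1.569781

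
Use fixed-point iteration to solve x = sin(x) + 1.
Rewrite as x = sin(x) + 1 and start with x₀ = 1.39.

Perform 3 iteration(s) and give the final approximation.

Equation: x = sin(x) + 1
Fixed-point form: x = sin(x) + 1
x₀ = 1.39

x_1 = g(1.390000) = 1.983701
x_2 = g(1.983701) = 1.915959
x_3 = g(1.915959) = 1.941020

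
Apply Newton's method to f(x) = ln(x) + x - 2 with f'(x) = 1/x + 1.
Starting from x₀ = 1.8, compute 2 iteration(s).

f(x) = ln(x) + x - 2
f'(x) = 1/x + 1
x₀ = 1.8

Newton-Raphson formula: x_{n+1} = x_n - f(x_n)/f'(x_n)

Iteration 1:
  f(1.800000) = 0.387787
  f'(1.800000) = 1.555556
  x_1 = 1.800000 - 0.387787/1.555556 = 1.550709
Iteration 2:
  f(1.550709) = -0.010579
  f'(1.550709) = 1.644866
  x_2 = 1.550709 - (-0.010579)/1.644866 = 1.557140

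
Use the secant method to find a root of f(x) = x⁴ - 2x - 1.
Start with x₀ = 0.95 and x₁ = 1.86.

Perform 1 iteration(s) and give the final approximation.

f(x) = x⁴ - 2x - 1
x₀ = 0.95, x₁ = 1.86

Secant formula: x_{n+1} = x_n - f(x_n)(x_n - x_{n-1})/(f(x_n) - f(x_{n-1}))

Iteration 1:
  f(0.950000) = -2.085494
  f(1.860000) = 7.248832
  x_2 = 1.860000 - 7.248832×(1.860000 - 0.950000)/(7.248832 - (-2.085494))
       = 1.153314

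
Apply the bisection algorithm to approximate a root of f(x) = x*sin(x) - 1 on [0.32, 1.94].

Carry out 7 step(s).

f(x) = x*sin(x) - 1
Initial interval: [0.32, 1.94]

Iteration 1:
  c_1 = (0.320000 + 1.940000)/2 = 1.130000
  f(c_1) = f(1.130000) = 0.021986
  f(a) × f(c) < 0, new interval: [0.320000, 1.130000]
Iteration 2:
  c_2 = (0.320000 + 1.130000)/2 = 0.725000
  f(c_2) = f(0.725000) = -0.519227
  f(a) × f(c) ≥ 0, new interval: [0.725000, 1.130000]
Iteration 3:
  c_3 = (0.725000 + 1.130000)/2 = 0.927500
  f(c_3) = f(0.927500) = -0.257886
  f(a) × f(c) ≥ 0, new interval: [0.927500, 1.130000]
Iteration 4:
  c_4 = (0.927500 + 1.130000)/2 = 1.028750
  f(c_4) = f(1.028750) = -0.118716
  f(a) × f(c) ≥ 0, new interval: [1.028750, 1.130000]
Iteration 5:
  c_5 = (1.028750 + 1.130000)/2 = 1.079375
  f(c_5) = f(1.079375) = -0.048355
  f(a) × f(c) ≥ 0, new interval: [1.079375, 1.130000]
Iteration 6:
  c_6 = (1.079375 + 1.130000)/2 = 1.104687
  f(c_6) = f(1.104687) = -0.013156
  f(a) × f(c) ≥ 0, new interval: [1.104687, 1.130000]
Iteration 7:
  c_7 = (1.104687 + 1.130000)/2 = 1.117344
  f(c_7) = f(1.117344) = 0.004425
  f(a) × f(c) < 0, new interval: [1.104687, 1.117344]

After 7 iteration(s), the approximation is c_7 = 1.117344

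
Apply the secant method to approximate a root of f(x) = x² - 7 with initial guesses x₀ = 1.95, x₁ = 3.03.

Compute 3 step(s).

f(x) = x² - 7
x₀ = 1.95, x₁ = 3.03

Secant formula: x_{n+1} = x_n - f(x_n)(x_n - x_{n-1})/(f(x_n) - f(x_{n-1}))

Iteration 1:
  f(1.950000) = -3.197500
  f(3.030000) = 2.180900
  x_2 = 3.030000 - 2.180900×(3.030000 - 1.950000)/(2.180900 - (-3.197500))
       = 2.592068
Iteration 2:
  f(3.030000) = 2.180900
  f(2.592068) = -0.281182
  x_3 = 2.592068 - (-0.281182)×(2.592068 - 3.030000)/(-0.281182 - 2.180900)
       = 2.642082
Iteration 3:
  f(2.592068) = -0.281182
  f(2.642082) = -0.019401
  x_4 = 2.642082 - (-0.019401)×(2.642082 - 2.592068)/(-0.019401 - (-0.281182))
       = 2.645789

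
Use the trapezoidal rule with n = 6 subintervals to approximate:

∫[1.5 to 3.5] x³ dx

f(x) = x³
a = 1.5, b = 3.5, n = 6
h = (b - a)/n = 0.333333

Trapezoidal rule: (h/2)[f(x₀) + 2f(x₁) + 2f(x₂) + ... + f(xₙ)]

x_0 = 1.5000, f(x_0) = 3.375000, coefficient = 1
x_1 = 1.8333, f(x_1) = 6.162037, coefficient = 2
x_2 = 2.1667, f(x_2) = 10.171296, coefficient = 2
x_3 = 2.5000, f(x_3) = 15.625000, coefficient = 2
x_4 = 2.8333, f(x_4) = 22.745370, coefficient = 2
x_5 = 3.1667, f(x_5) = 31.754630, coefficient = 2
x_6 = 3.5000, f(x_6) = 42.875000, coefficient = 1

I ≈ (0.333333/2) × 219.166667 = 36.527778
Exact value: 36.250000
Error: 0.277778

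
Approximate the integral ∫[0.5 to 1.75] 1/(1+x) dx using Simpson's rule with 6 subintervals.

f(x) = 1/(1+x)
a = 0.5, b = 1.75, n = 6
h = (b - a)/n = 0.208333

Simpson's rule: (h/3)[f(x₀) + 4f(x₁) + 2f(x₂) + ... + f(xₙ)]

x_0 = 0.5000, f(x_0) = 0.666667, coefficient = 1
x_1 = 0.7083, f(x_1) = 0.585366, coefficient = 4
x_2 = 0.9167, f(x_2) = 0.521739, coefficient = 2
x_3 = 1.1250, f(x_3) = 0.470588, coefficient = 4
x_4 = 1.3333, f(x_4) = 0.428571, coefficient = 2
x_5 = 1.5417, f(x_5) = 0.393443, coefficient = 4
x_6 = 1.7500, f(x_6) = 0.363636, coefficient = 1

I ≈ (0.208333/3) × 8.728511 = 0.606147
Exact value: 0.606136
Error: 0.000011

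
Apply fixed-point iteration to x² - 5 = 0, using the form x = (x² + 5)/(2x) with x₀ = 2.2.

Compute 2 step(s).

Equation: x² - 5 = 0
Fixed-point form: x = (x² + 5)/(2x)
x₀ = 2.2

x_1 = g(2.200000) = 2.236364
x_2 = g(2.236364) = 2.236068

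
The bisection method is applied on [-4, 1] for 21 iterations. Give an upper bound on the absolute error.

Bisection error bound: |error| ≤ (b-a)/2^n
|error| ≤ (1 - (-4))/2^21 = 5/2^21
|error| ≤ 0.0000023842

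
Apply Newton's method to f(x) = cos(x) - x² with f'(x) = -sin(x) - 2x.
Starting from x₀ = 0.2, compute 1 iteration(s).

f(x) = cos(x) - x²
f'(x) = -sin(x) - 2x
x₀ = 0.2

Newton-Raphson formula: x_{n+1} = x_n - f(x_n)/f'(x_n)

Iteration 1:
  f(0.200000) = 0.940067
  f'(0.200000) = -0.598669
  x_1 = 0.200000 - 0.940067/(-0.598669) = 1.770260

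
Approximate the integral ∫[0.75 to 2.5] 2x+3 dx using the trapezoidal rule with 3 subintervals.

f(x) = 2x+3
a = 0.75, b = 2.5, n = 3
h = (b - a)/n = 0.583333

Trapezoidal rule: (h/2)[f(x₀) + 2f(x₁) + 2f(x₂) + ... + f(xₙ)]

x_0 = 0.7500, f(x_0) = 4.500000, coefficient = 1
x_1 = 1.3333, f(x_1) = 5.666667, coefficient = 2
x_2 = 1.9167, f(x_2) = 6.833333, coefficient = 2
x_3 = 2.5000, f(x_3) = 8.000000, coefficient = 1

I ≈ (0.583333/2) × 37.500000 = 10.937500
Exact value: 10.937500
Error: 0.000000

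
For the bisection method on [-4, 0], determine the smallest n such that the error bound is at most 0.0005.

We need (b-a)/2^n ≤ 0.0005
(0 - (-4))/2^n ≤ 0.0005
4/2^n ≤ 0.0005
2^n ≥ 8000
n ≥ log₂(8000) = 12.97
n ≥ 13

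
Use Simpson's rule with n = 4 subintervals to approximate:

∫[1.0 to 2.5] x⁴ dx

f(x) = x⁴
a = 1.0, b = 2.5, n = 4
h = (b - a)/n = 0.375000

Simpson's rule: (h/3)[f(x₀) + 4f(x₁) + 2f(x₂) + ... + f(xₙ)]

x_0 = 1.0000, f(x_0) = 1.000000, coefficient = 1
x_1 = 1.3750, f(x_1) = 3.574463, coefficient = 4
x_2 = 1.7500, f(x_2) = 9.378906, coefficient = 2
x_3 = 2.1250, f(x_3) = 20.390869, coefficient = 4
x_4 = 2.5000, f(x_4) = 39.062500, coefficient = 1

I ≈ (0.375000/3) × 154.681641 = 19.335205
Exact value: 19.331250
Error: 0.003955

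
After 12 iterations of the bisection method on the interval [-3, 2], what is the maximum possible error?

Bisection error bound: |error| ≤ (b-a)/2^n
|error| ≤ (2 - (-3))/2^12 = 5/2^12
|error| ≤ 0.0012207031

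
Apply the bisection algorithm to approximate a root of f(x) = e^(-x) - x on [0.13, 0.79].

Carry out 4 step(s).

f(x) = e^(-x) - x
Initial interval: [0.13, 0.79]

Iteration 1:
  c_1 = (0.130000 + 0.790000)/2 = 0.460000
  f(c_1) = f(0.460000) = 0.171284
  f(a) × f(c) ≥ 0, new interval: [0.460000, 0.790000]
Iteration 2:
  c_2 = (0.460000 + 0.790000)/2 = 0.625000
  f(c_2) = f(0.625000) = -0.089739
  f(a) × f(c) < 0, new interval: [0.460000, 0.625000]
Iteration 3:
  c_3 = (0.460000 + 0.625000)/2 = 0.542500
  f(c_3) = f(0.542500) = 0.038793
  f(a) × f(c) ≥ 0, new interval: [0.542500, 0.625000]
Iteration 4:
  c_4 = (0.542500 + 0.625000)/2 = 0.583750
  f(c_4) = f(0.583750) = -0.025947
  f(a) × f(c) < 0, new interval: [0.542500, 0.583750]

After 4 iteration(s), the approximation is c_4 = 0.583750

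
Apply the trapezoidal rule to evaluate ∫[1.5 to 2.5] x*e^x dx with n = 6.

f(x) = x*e^x
a = 1.5, b = 2.5, n = 6
h = (b - a)/n = 0.166667

Trapezoidal rule: (h/2)[f(x₀) + 2f(x₁) + 2f(x₂) + ... + f(xₙ)]

x_0 = 1.5000, f(x_0) = 6.722534, coefficient = 1
x_1 = 1.6667, f(x_1) = 8.824150, coefficient = 2
x_2 = 1.8333, f(x_2) = 11.466952, coefficient = 2
x_3 = 2.0000, f(x_3) = 14.778112, coefficient = 2
x_4 = 2.1667, f(x_4) = 18.913133, coefficient = 2
x_5 = 2.3333, f(x_5) = 24.061937, coefficient = 2
x_6 = 2.5000, f(x_6) = 30.456235, coefficient = 1

I ≈ (0.166667/2) × 193.267336 = 16.105611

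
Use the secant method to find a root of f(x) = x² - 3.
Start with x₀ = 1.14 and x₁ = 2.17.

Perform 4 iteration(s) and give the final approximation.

f(x) = x² - 3
x₀ = 1.14, x₁ = 2.17

Secant formula: x_{n+1} = x_n - f(x_n)(x_n - x_{n-1})/(f(x_n) - f(x_{n-1}))

Iteration 1:
  f(1.140000) = -1.700400
  f(2.170000) = 1.708900
  x_2 = 2.170000 - 1.708900×(2.170000 - 1.140000)/(1.708900 - (-1.700400))
       = 1.653716
Iteration 2:
  f(2.170000) = 1.708900
  f(1.653716) = -0.265223
  x_3 = 1.653716 - (-0.265223)×(1.653716 - 2.170000)/(-0.265223 - 1.708900)
       = 1.723079
Iteration 3:
  f(1.653716) = -0.265223
  f(1.723079) = -0.031000
  x_4 = 1.723079 - (-0.031000)×(1.723079 - 1.653716)/(-0.031000 - (-0.265223))
       = 1.732259
Iteration 4:
  f(1.723079) = -0.031000
  f(1.732259) = 0.000721
  x_5 = 1.732259 - 0.000721×(1.732259 - 1.723079)/(0.000721 - (-0.031000))
       = 1.732050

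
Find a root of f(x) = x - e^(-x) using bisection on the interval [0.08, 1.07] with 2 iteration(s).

f(x) = x - e^(-x)
Initial interval: [0.08, 1.07]

Iteration 1:
  c_1 = (0.080000 + 1.070000)/2 = 0.575000
  f(c_1) = f(0.575000) = 0.012295
  f(a) × f(c) < 0, new interval: [0.080000, 0.575000]
Iteration 2:
  c_2 = (0.080000 + 0.575000)/2 = 0.327500
  f(c_2) = f(0.327500) = -0.393223
  f(a) × f(c) ≥ 0, new interval: [0.327500, 0.575000]

After 2 iteration(s), the approximation is c_2 = 0.327500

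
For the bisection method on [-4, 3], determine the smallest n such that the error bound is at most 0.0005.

We need (b-a)/2^n ≤ 0.0005
(3 - (-4))/2^n ≤ 0.0005
7/2^n ≤ 0.0005
2^n ≥ 14000
n ≥ log₂(14000) = 13.77
n ≥ 14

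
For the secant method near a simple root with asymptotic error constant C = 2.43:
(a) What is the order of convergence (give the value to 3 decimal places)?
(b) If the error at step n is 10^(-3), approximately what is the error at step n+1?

(a) Secant method has superlinear convergence with order φ = (1+√5)/2 ≈ 1.618.
    This means |e_{n+1}| ≈ C|e_n|^1.618.

(b) With |e_n| = 10^(-3) and C = 2.43:
    |e_{n+1}| ≈ 2.43 × (10^(-3))^1.618 = 2.43 × 10^(-4.85)

(a) ≈ 1.618 (golden ratio); (b) |e_{n+1}| ≈ 3.400e-05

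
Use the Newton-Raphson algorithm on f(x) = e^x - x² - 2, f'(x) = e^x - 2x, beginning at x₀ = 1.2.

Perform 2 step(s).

f(x) = e^x - x² - 2
f'(x) = e^x - 2x
x₀ = 1.2

Newton-Raphson formula: x_{n+1} = x_n - f(x_n)/f'(x_n)

Iteration 1:
  f(1.200000) = -0.119883
  f'(1.200000) = 0.920117
  x_1 = 1.200000 - (-0.119883)/0.920117 = 1.330291
Iteration 2:
  f(1.330291) = 0.012470
  f'(1.330291) = 1.121562
  x_2 = 1.330291 - 0.012470/1.121562 = 1.319173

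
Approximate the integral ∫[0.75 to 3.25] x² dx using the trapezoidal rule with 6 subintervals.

f(x) = x²
a = 0.75, b = 3.25, n = 6
h = (b - a)/n = 0.416667

Trapezoidal rule: (h/2)[f(x₀) + 2f(x₁) + 2f(x₂) + ... + f(xₙ)]

x_0 = 0.7500, f(x_0) = 0.562500, coefficient = 1
x_1 = 1.1667, f(x_1) = 1.361111, coefficient = 2
x_2 = 1.5833, f(x_2) = 2.506944, coefficient = 2
x_3 = 2.0000, f(x_3) = 4.000000, coefficient = 2
x_4 = 2.4167, f(x_4) = 5.840278, coefficient = 2
x_5 = 2.8333, f(x_5) = 8.027778, coefficient = 2
x_6 = 3.2500, f(x_6) = 10.562500, coefficient = 1

I ≈ (0.416667/2) × 54.597222 = 11.374421
Exact value: 11.302083
Error: 0.072338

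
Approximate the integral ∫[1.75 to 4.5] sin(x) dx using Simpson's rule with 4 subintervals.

f(x) = sin(x)
a = 1.75, b = 4.5, n = 4
h = (b - a)/n = 0.687500

Simpson's rule: (h/3)[f(x₀) + 4f(x₁) + 2f(x₂) + ... + f(xₙ)]

x_0 = 1.7500, f(x_0) = 0.983986, coefficient = 1
x_1 = 2.4375, f(x_1) = 0.647343, coefficient = 4
x_2 = 3.1250, f(x_2) = 0.016592, coefficient = 2
x_3 = 3.8125, f(x_3) = -0.621697, coefficient = 4
x_4 = 4.5000, f(x_4) = -0.977530, coefficient = 1

I ≈ (0.687500/3) × 0.142222 = 0.032593
Exact value: 0.032550
Error: 0.000043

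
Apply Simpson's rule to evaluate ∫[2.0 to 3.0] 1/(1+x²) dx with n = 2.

f(x) = 1/(1+x²)
a = 2.0, b = 3.0, n = 2
h = (b - a)/n = 0.500000

Simpson's rule: (h/3)[f(x₀) + 4f(x₁) + 2f(x₂) + ... + f(xₙ)]

x_0 = 2.0000, f(x_0) = 0.200000, coefficient = 1
x_1 = 2.5000, f(x_1) = 0.137931, coefficient = 4
x_2 = 3.0000, f(x_2) = 0.100000, coefficient = 1

I ≈ (0.500000/3) × 0.851724 = 0.141954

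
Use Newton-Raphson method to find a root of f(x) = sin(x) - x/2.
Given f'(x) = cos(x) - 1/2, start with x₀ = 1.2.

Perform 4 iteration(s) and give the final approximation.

f(x) = sin(x) - x/2
f'(x) = cos(x) - 1/2
x₀ = 1.2

Newton-Raphson formula: x_{n+1} = x_n - f(x_n)/f'(x_n)

Iteration 1:
  f(1.200000) = 0.332039
  f'(1.200000) = -0.137642
  x_1 = 1.200000 - 0.332039/(-0.137642) = 3.612334
Iteration 2:
  f(3.612334) = -2.259714
  f'(3.612334) = -1.391232
  x_2 = 3.612334 - (-2.259714)/(-1.391232) = 1.988080
Iteration 3:
  f(1.988080) = -0.079847
  f'(1.988080) = -0.905279
  x_3 = 1.988080 - (-0.079847)/(-0.905279) = 1.899879
Iteration 4:
  f(1.899879) = -0.003600
  f'(1.899879) = -0.823175
  x_4 = 1.899879 - (-0.003600)/(-0.823175) = 1.895505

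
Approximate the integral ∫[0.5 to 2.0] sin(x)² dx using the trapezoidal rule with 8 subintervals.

f(x) = sin(x)²
a = 0.5, b = 2.0, n = 8
h = (b - a)/n = 0.187500

Trapezoidal rule: (h/2)[f(x₀) + 2f(x₁) + 2f(x₂) + ... + f(xₙ)]

x_0 = 0.5000, f(x_0) = 0.229849, coefficient = 1
x_1 = 0.6875, f(x_1) = 0.402726, coefficient = 2
x_2 = 0.8750, f(x_2) = 0.589123, coefficient = 2
x_3 = 1.0625, f(x_3) = 0.763133, coefficient = 2
x_4 = 1.2500, f(x_4) = 0.900572, coefficient = 2
x_5 = 1.4375, f(x_5) = 0.982337, coefficient = 2
x_6 = 1.6250, f(x_6) = 0.997065, coefficient = 2
x_7 = 1.8125, f(x_7) = 0.942708, coefficient = 2
x_8 = 2.0000, f(x_8) = 0.826822, coefficient = 1

I ≈ (0.187500/2) × 12.211999 = 1.144875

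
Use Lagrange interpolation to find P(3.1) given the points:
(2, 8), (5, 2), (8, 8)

Lagrange interpolation formula:
P(x) = Σ yᵢ × Lᵢ(x)
where Lᵢ(x) = Π_{j≠i} (x - xⱼ)/(xᵢ - xⱼ)

L_0(3.1) = (3.1 - 5)/(2 - 5) × (3.1 - 8)/(2 - 8) = 0.517222
L_1(3.1) = (3.1 - 2)/(5 - 2) × (3.1 - 8)/(5 - 8) = 0.598889
L_2(3.1) = (3.1 - 2)/(8 - 2) × (3.1 - 5)/(8 - 5) = -0.116111

P(3.1) = 8×L_0(3.1) + 2×L_1(3.1) + 8×L_2(3.1)
P(3.1) = 4.406667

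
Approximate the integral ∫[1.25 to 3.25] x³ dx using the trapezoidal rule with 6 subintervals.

f(x) = x³
a = 1.25, b = 3.25, n = 6
h = (b - a)/n = 0.333333

Trapezoidal rule: (h/2)[f(x₀) + 2f(x₁) + 2f(x₂) + ... + f(xₙ)]

x_0 = 1.2500, f(x_0) = 1.953125, coefficient = 1
x_1 = 1.5833, f(x_1) = 3.969329, coefficient = 2
x_2 = 1.9167, f(x_2) = 7.041088, coefficient = 2
x_3 = 2.2500, f(x_3) = 11.390625, coefficient = 2
x_4 = 2.5833, f(x_4) = 17.240162, coefficient = 2
x_5 = 2.9167, f(x_5) = 24.811921, coefficient = 2
x_6 = 3.2500, f(x_6) = 34.328125, coefficient = 1

I ≈ (0.333333/2) × 165.187500 = 27.531250
Exact value: 27.281250
Error: 0.250000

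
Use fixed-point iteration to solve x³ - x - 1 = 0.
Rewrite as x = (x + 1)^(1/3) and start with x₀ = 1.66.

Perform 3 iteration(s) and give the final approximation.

Equation: x³ - x - 1 = 0
Fixed-point form: x = (x + 1)^(1/3)
x₀ = 1.66

x_1 = g(1.660000) = 1.385566
x_2 = g(1.385566) = 1.336176
x_3 = g(1.336176) = 1.326891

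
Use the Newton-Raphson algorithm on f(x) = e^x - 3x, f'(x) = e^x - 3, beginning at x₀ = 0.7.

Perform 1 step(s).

f(x) = e^x - 3x
f'(x) = e^x - 3
x₀ = 0.7

Newton-Raphson formula: x_{n+1} = x_n - f(x_n)/f'(x_n)

Iteration 1:
  f(0.700000) = -0.086247
  f'(0.700000) = -0.986247
  x_1 = 0.700000 - (-0.086247)/(-0.986247) = 0.612550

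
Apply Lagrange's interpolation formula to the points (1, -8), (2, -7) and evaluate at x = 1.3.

Lagrange interpolation formula:
P(x) = Σ yᵢ × Lᵢ(x)
where Lᵢ(x) = Π_{j≠i} (x - xⱼ)/(xᵢ - xⱼ)

L_0(1.3) = (1.3 - 2)/(1 - 2) = 0.700000
L_1(1.3) = (1.3 - 1)/(2 - 1) = 0.300000

P(1.3) = (-8)×L_0(1.3) + (-7)×L_1(1.3)
P(1.3) = -7.700000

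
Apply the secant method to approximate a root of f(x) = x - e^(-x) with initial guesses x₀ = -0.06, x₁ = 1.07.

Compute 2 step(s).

f(x) = x - e^(-x)
x₀ = -0.06, x₁ = 1.07

Secant formula: x_{n+1} = x_n - f(x_n)(x_n - x_{n-1})/(f(x_n) - f(x_{n-1}))

Iteration 1:
  f(-0.060000) = -1.121837
  f(1.070000) = 0.726991
  x_2 = 1.070000 - 0.726991×(1.070000 - (-0.060000))/(0.726991 - (-1.121837))
       = 0.625664
Iteration 2:
  f(1.070000) = 0.726991
  f(0.625664) = 0.090758
  x_3 = 0.625664 - 0.090758×(0.625664 - 1.070000)/(0.090758 - 0.726991)
       = 0.562280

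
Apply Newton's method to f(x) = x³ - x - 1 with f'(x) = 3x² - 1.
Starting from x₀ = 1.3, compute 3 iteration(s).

f(x) = x³ - x - 1
f'(x) = 3x² - 1
x₀ = 1.3

Newton-Raphson formula: x_{n+1} = x_n - f(x_n)/f'(x_n)

Iteration 1:
  f(1.300000) = -0.103000
  f'(1.300000) = 4.070000
  x_1 = 1.300000 - (-0.103000)/4.070000 = 1.325307
Iteration 2:
  f(1.325307) = 0.002514
  f'(1.325307) = 4.269317
  x_2 = 1.325307 - 0.002514/4.269317 = 1.324718
Iteration 3:
  f(1.324718) = 0.000001
  f'(1.324718) = 4.264636
  x_3 = 1.324718 - 0.000001/4.264636 = 1.324718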